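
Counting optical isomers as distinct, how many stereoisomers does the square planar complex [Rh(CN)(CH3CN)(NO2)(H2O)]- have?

3

A square has two trans pairs of vertices; adjacent vertices are cis.
The distinct arrangements are (3 in all): (CH3CN/H2O trans, CN/NO2 trans); (CH3CN/NO2 trans, CN/H2O trans); (CH3CN/CN trans, H2O/NO2 trans).
Each arrangement has an internal mirror plane or centre of symmetry, so none is chiral.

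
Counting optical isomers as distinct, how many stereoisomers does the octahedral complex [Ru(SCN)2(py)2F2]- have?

The six octahedral sites form three mutually perpendicular trans pairs.
The distinct arrangements are (5 in all): SCN trans, py trans, F trans; SCN cis, py cis, F trans; SCN cis, py trans, F cis; SCN cis, py cis, F cis (chiral); SCN trans, py cis, F cis.
One of these lacks any improper symmetry element and so occurs as an enantiomeric pair, giving 5 + 1 = 6 stereoisomers in total.

6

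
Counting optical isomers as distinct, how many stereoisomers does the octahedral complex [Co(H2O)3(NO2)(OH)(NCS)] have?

5

The six octahedral sites form three mutually perpendicular trans pairs.
Systematic placement gives 4 geometric isomers: H2O mer (3 arrangements); H2O fac (chiral).
One of these lacks any improper symmetry element and so occurs as an enantiomeric pair, giving 4 + 1 = 5 stereoisomers in total.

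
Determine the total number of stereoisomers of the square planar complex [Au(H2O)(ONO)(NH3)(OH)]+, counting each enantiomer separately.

3

A square has two trans pairs of vertices; adjacent vertices are cis.
Working through the distinct placements yields 3 geometric isomers: (H2O/OH trans, NH3/ONO trans); (H2O/ONO trans, NH3/OH trans); (H2O/NH3 trans, OH/ONO trans).
Each arrangement has an internal mirror plane or centre of symmetry, so none is chiral.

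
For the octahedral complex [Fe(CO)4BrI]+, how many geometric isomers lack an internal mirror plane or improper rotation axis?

0

An octahedron has six vertices in three trans pairs; every non-trans pair is cis.
Working through the distinct placements yields 2 geometric isomers: Br and I mutually cis; Br and I mutually trans.
Each arrangement has an internal mirror plane or centre of symmetry, so none is chiral.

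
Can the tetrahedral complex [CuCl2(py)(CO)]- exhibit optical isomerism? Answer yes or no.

All four vertices of a tetrahedron are equivalent and mutually adjacent, so cis/trans isomerism cannot arise.
Only one geometric arrangement is possible.

no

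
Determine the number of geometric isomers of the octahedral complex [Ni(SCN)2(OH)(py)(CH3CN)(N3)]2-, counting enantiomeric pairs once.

9

The six octahedral sites form three mutually perpendicular trans pairs.
Placing the ligands in turn and identifying arrangements related by rotation or reflection leaves 9 distinct geometric isomers.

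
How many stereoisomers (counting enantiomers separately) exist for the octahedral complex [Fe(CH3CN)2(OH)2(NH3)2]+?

An octahedron has six vertices in three trans pairs; every non-trans pair is cis.
Systematic placement gives 5 geometric isomers: CH3CN trans, OH trans, NH3 trans; CH3CN trans, OH cis, NH3 cis; CH3CN cis, OH trans, NH3 cis; CH3CN cis, OH cis, NH3 cis (chiral); CH3CN cis, OH cis, NH3 trans.
One of these lacks any improper symmetry element and so occurs as an enantiomeric pair, giving 5 + 1 = 6 stereoisomers in total.

6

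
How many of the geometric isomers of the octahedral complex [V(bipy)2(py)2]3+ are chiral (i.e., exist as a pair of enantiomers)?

In an octahedral complex each vertex has one trans partner and four cis neighbours.
Each bipy is bidentate and must span two cis positions.
Working through the distinct placements yields 2 geometric isomers: py trans; py cis (chiral).
One of these lacks any improper symmetry element and so occurs as an enantiomeric pair, giving 2 + 1 = 3 stereoisomers in total.

1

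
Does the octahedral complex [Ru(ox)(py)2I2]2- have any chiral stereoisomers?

yes

The six octahedral sites form three mutually perpendicular trans pairs.
Each ox is bidentate and must span two cis positions.
The distinct arrangements are (3 in all): py cis, I trans; py trans, I cis; py cis, I cis (chiral).
One of these lacks any improper symmetry element and so occurs as an enantiomeric pair, giving 3 + 1 = 4 stereoisomers in total.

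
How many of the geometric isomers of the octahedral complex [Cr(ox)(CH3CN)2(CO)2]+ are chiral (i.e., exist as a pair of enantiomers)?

The six octahedral sites form three mutually perpendicular trans pairs.
Each ox is bidentate and must span two cis positions.
Systematic placement gives 3 geometric isomers: CH3CN trans, CO cis; CH3CN cis, CO cis (chiral); CH3CN cis, CO trans.
One of these lacks any improper symmetry element and so occurs as an enantiomeric pair, giving 3 + 1 = 4 stereoisomers in total.

1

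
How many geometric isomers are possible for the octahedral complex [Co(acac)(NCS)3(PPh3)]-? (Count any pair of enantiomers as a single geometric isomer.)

The six octahedral sites form three mutually perpendicular trans pairs.
Each acac is bidentate and must span two cis positions.
There are 2 geometric isomers: NCS mer; NCS fac.

2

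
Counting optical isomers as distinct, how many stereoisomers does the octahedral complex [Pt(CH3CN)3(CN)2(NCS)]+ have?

3

An octahedron has six vertices in three trans pairs; every non-trans pair is cis.
There are 3 geometric isomers: CH3CN mer, CN cis; CH3CN mer, CN trans; CH3CN fac, CN cis.
Each arrangement has an internal mirror plane or centre of symmetry, so none is chiral.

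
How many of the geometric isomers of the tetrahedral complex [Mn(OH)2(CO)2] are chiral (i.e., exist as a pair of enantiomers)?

0

All four vertices of a tetrahedron are equivalent and mutually adjacent, so cis/trans isomerism cannot arise.
Only one geometric arrangement is possible.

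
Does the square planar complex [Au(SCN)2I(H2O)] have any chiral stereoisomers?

A square has two trans pairs of vertices; adjacent vertices are cis.
There are 2 geometric isomers: SCN cis; SCN trans.
Each arrangement has an internal mirror plane or centre of symmetry, so none is chiral.

no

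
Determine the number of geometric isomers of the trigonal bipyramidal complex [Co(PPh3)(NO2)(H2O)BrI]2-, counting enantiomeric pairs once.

10

In a trigonal bipyramid the two axial positions differ from the three equatorial ones.
Systematic enumeration (placing each ligand type in turn and discarding arrangements equivalent by rotation or reflection) gives 10 geometric isomers.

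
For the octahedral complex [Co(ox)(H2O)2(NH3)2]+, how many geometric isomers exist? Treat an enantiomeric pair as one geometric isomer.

3

The six octahedral sites form three mutually perpendicular trans pairs.
Each ox is bidentate and must span two cis positions.
There are 3 geometric isomers: H2O trans, NH3 cis; H2O cis, NH3 cis (chiral); H2O cis, NH3 trans.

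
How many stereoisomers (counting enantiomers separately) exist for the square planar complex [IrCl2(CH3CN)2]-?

2

In a square planar complex each vertex has one trans partner and two cis neighbours.
Working through the distinct placements yields 2 geometric isomers: Cl cis; Cl trans.
Each arrangement has an internal mirror plane or centre of symmetry, so none is chiral.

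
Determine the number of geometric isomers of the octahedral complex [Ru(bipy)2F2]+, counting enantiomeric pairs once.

In an octahedral complex each vertex has one trans partner and four cis neighbours.
Each bipy is bidentate and must span two cis positions.
The distinct arrangements are (2 in all): F trans; F cis (chiral).

2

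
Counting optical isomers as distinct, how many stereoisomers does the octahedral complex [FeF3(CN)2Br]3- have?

3

The six octahedral sites form three mutually perpendicular trans pairs.
Working through the distinct placements yields 3 geometric isomers: F mer, CN cis; F mer, CN trans; F fac, CN cis.
Each arrangement has an internal mirror plane or centre of symmetry, so none is chiral.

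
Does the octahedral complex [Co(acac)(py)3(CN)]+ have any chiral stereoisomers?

In an octahedral complex each vertex has one trans partner and four cis neighbours.
Each acac is bidentate and must span two cis positions.
Systematic placement gives 2 geometric isomers: py mer; py fac.
Each arrangement has an internal mirror plane or centre of symmetry, so none is chiral.

no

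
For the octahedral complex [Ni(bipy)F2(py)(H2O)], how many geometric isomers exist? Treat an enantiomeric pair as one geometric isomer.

4

In an octahedral complex each vertex has one trans partner and four cis neighbours.
Each bipy is bidentate and must span two cis positions.
Working through the distinct placements yields 4 geometric isomers: F trans; F cis (3 arrangements, 2 chiral).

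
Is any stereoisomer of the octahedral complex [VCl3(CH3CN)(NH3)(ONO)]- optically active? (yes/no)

yes

The six octahedral sites form three mutually perpendicular trans pairs.
Systematic placement gives 4 geometric isomers: Cl mer (3 arrangements); Cl fac (chiral).
One of these lacks any improper symmetry element and so occurs as an enantiomeric pair, giving 4 + 1 = 5 stereoisomers in total.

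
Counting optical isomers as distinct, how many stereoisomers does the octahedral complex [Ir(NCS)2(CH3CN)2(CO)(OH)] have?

The six octahedral sites form three mutually perpendicular trans pairs.
Working through the distinct placements yields 6 geometric isomers: NCS cis, CH3CN trans; NCS trans, CH3CN trans; NCS cis, CH3CN cis (3 arrangements, 2 chiral); NCS trans, CH3CN cis.
Of these, 2 lack any improper symmetry element and so occur as enantiomeric pairs, giving 6 + 2 = 8 stereoisomers in total.

8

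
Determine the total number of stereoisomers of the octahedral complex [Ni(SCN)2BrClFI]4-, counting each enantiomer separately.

15

An octahedron has six vertices in three trans pairs; every non-trans pair is cis.
Exhaustive case analysis gives 9 geometric isomers.
Of these, 6 lack any improper symmetry element and so occur as enantiomeric pairs, giving 9 + 6 = 15 stereoisomers in total.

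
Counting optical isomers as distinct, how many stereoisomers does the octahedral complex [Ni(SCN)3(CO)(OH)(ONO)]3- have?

5

In an octahedral complex each vertex has one trans partner and four cis neighbours.
There are 4 geometric isomers: SCN mer (3 arrangements); SCN fac (chiral).
One of these lacks any improper symmetry element and so occurs as an enantiomeric pair, giving 4 + 1 = 5 stereoisomers in total.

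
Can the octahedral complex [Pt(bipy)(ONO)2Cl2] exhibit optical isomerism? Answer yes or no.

yes

In an octahedral complex each vertex has one trans partner and four cis neighbours.
Each bipy is bidentate and must span two cis positions.
The distinct arrangements are (3 in all): ONO cis, Cl trans; ONO cis, Cl cis (chiral); ONO trans, Cl cis.
One of these lacks any improper symmetry element and so occurs as an enantiomeric pair, giving 3 + 1 = 4 stereoisomers in total.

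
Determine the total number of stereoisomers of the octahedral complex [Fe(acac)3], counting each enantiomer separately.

In an octahedral complex each vertex has one trans partner and four cis neighbours.
Each acac is bidentate and must span two cis positions.
Only one geometric arrangement is possible; it has no improper symmetry element, so it exists as a pair of enantiomers (2 stereoisomers).

2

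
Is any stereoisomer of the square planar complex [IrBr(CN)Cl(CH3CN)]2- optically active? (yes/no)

In a square planar complex each vertex has one trans partner and two cis neighbours.
Working through the distinct placements yields 3 geometric isomers: (Br/CN trans, CH3CN/Cl trans); (Br/Cl trans, CH3CN/CN trans); (Br/CH3CN trans, CN/Cl trans).
Each arrangement has an internal mirror plane or centre of symmetry, so none is chiral.

no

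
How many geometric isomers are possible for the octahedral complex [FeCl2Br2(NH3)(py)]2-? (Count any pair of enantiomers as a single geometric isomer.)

6

In an octahedral complex each vertex has one trans partner and four cis neighbours.
Systematic placement gives 6 geometric isomers: Cl trans, Br trans; Cl cis, Br trans; Cl cis, Br cis (3 arrangements, 2 chiral); Cl trans, Br cis.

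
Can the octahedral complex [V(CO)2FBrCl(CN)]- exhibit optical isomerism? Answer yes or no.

yes

In an octahedral complex each vertex has one trans partner and four cis neighbours.
Exhaustive case analysis gives 9 geometric isomers.
Of these, 6 lack any improper symmetry element and so occur as enantiomeric pairs, giving 9 + 6 = 15 stereoisomers in total.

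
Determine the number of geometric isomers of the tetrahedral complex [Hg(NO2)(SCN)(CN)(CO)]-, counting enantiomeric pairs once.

In a tetrahedral complex all four positions are equivalent and every pair of ligands is adjacent — there is no cis/trans distinction.
Only one geometric arrangement is possible; it has no improper symmetry element, so it exists as a pair of enantiomers (2 stereoisomers).

1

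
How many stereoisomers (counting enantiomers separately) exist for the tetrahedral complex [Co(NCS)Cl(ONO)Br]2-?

2

In a tetrahedral complex all four positions are equivalent and every pair of ligands is adjacent — there is no cis/trans distinction.
Only one geometric arrangement is possible; it has no improper symmetry element, so it exists as a pair of enantiomers (2 stereoisomers).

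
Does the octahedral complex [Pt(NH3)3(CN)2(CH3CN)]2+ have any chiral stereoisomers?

In an octahedral complex each vertex has one trans partner and four cis neighbours.
Systematic placement gives 3 geometric isomers: NH3 mer, CN cis; NH3 mer, CN trans; NH3 fac, CN cis.
Each arrangement has an internal mirror plane or centre of symmetry, so none is chiral.

no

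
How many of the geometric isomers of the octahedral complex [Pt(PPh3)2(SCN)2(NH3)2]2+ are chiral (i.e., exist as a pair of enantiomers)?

In an octahedral complex each vertex has one trans partner and four cis neighbours.
Working through the distinct placements yields 5 geometric isomers: PPh3 trans, SCN trans, NH3 trans; PPh3 cis, SCN cis, NH3 trans; PPh3 cis, SCN trans, NH3 cis; PPh3 cis, SCN cis, NH3 cis (chiral); PPh3 trans, SCN cis, NH3 cis.
One of these lacks any improper symmetry element and so occurs as an enantiomeric pair, giving 5 + 1 = 6 stereoisomers in total.

1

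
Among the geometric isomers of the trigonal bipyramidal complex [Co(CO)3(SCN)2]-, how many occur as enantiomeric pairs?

0

In a trigonal bipyramid the two axial positions differ from the three equatorial ones.
The distinct arrangements are (3 in all): SCN both equatorial; SCN one axial, one equatorial; SCN both axial.
Each arrangement has an internal mirror plane or centre of symmetry, so none is chiral.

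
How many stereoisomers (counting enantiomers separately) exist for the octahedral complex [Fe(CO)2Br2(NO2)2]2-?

6

In an octahedral complex each vertex has one trans partner and four cis neighbours.
There are 5 geometric isomers: CO trans, Br trans, NO2 trans; CO cis, Br trans, NO2 cis; CO cis, Br cis, NO2 trans; CO cis, Br cis, NO2 cis (chiral); CO trans, Br cis, NO2 cis.
One of these lacks any improper symmetry element and so occurs as an enantiomeric pair, giving 5 + 1 = 6 stereoisomers in total.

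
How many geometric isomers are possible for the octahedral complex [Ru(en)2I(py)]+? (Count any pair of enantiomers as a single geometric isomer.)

In an octahedral complex each vertex has one trans partner and four cis neighbours.
Each en is bidentate and must span two cis positions.
Systematic placement gives 2 geometric isomers: I and py mutually cis (chiral); I and py mutually trans.

2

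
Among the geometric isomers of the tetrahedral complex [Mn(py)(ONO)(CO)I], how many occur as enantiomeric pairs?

In a tetrahedral complex all four positions are equivalent and every pair of ligands is adjacent — there is no cis/trans distinction.
Only one geometric arrangement is possible; it has no improper symmetry element, so it exists as a pair of enantiomers (2 stereoisomers).

1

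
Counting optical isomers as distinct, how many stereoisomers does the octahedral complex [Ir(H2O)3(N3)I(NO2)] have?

An octahedron has six vertices in three trans pairs; every non-trans pair is cis.
Systematic placement gives 4 geometric isomers: H2O mer (3 arrangements); H2O fac (chiral).
One of these lacks any improper symmetry element and so occurs as an enantiomeric pair, giving 4 + 1 = 5 stereoisomers in total.

5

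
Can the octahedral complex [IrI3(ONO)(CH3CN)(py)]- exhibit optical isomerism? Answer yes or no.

An octahedron has six vertices in three trans pairs; every non-trans pair is cis.
There are 4 geometric isomers: I mer (3 arrangements); I fac (chiral).
One of these lacks any improper symmetry element and so occurs as an enantiomeric pair, giving 4 + 1 = 5 stereoisomers in total.

yes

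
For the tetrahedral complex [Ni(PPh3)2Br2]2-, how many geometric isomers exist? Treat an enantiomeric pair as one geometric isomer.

1

Only one geometric arrangement is possible.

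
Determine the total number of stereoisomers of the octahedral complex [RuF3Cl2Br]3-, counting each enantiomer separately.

Systematic placement gives 3 geometric isomers: F mer, Cl cis; F mer, Cl trans; F fac, Cl cis.
Each arrangement has an internal mirror plane or centre of symmetry, so none is chiral.

3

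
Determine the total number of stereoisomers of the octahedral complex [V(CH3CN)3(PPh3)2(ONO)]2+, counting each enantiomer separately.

In an octahedral complex each vertex has one trans partner and four cis neighbours.
Working through the distinct placements yields 3 geometric isomers: CH3CN mer, PPh3 trans; CH3CN mer, PPh3 cis; CH3CN fac, PPh3 cis.
Each arrangement has an internal mirror plane or centre of symmetry, so none is chiral.

3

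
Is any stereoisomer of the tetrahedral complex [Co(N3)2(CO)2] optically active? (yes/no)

In a tetrahedral complex all four positions are equivalent and every pair of ligands is adjacent — there is no cis/trans distinction.
Only one geometric arrangement is possible.

no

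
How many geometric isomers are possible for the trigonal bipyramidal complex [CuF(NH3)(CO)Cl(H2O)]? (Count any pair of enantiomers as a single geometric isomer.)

Systematic enumeration (placing each ligand type in turn and discarding arrangements equivalent by rotation or reflection) gives 10 geometric isomers.

10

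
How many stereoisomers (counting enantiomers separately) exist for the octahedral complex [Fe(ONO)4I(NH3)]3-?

2

The six octahedral sites form three mutually perpendicular trans pairs.
There are 2 geometric isomers: I and NH3 mutually trans; I and NH3 mutually cis.
Each arrangement has an internal mirror plane or centre of symmetry, so none is chiral.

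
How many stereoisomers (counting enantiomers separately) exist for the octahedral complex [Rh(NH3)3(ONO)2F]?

3

The six octahedral sites form three mutually perpendicular trans pairs.
The distinct arrangements are (3 in all): NH3 mer, ONO trans; NH3 fac, ONO cis; NH3 mer, ONO cis.
Each arrangement has an internal mirror plane or centre of symmetry, so none is chiral.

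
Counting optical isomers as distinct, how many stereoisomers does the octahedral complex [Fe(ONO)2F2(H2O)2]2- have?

An octahedron has six vertices in three trans pairs; every non-trans pair is cis.
The distinct arrangements are (5 in all): ONO trans, F trans, H2O trans; ONO cis, F trans, H2O cis; ONO trans, F cis, H2O cis; ONO cis, F cis, H2O cis (chiral); ONO cis, F cis, H2O trans.
One of these lacks any improper symmetry element and so occurs as an enantiomeric pair, giving 5 + 1 = 6 stereoisomers in total.

6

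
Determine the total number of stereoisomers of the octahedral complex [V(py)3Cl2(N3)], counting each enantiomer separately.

Working through the distinct placements yields 3 geometric isomers: py mer, Cl trans; py mer, Cl cis; py fac, Cl cis.
Each arrangement has an internal mirror plane or centre of symmetry, so none is chiral.

3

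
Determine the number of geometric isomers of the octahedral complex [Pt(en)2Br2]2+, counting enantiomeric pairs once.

An octahedron has six vertices in three trans pairs; every non-trans pair is cis.
Each en is bidentate and must span two cis positions.
Systematic placement gives 2 geometric isomers: Br trans; Br cis (chiral).

2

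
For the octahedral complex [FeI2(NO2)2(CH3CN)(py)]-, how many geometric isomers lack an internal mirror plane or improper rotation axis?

2

In an octahedral complex each vertex has one trans partner and four cis neighbours.
Working through the distinct placements yields 6 geometric isomers: I cis, NO2 cis (3 arrangements, 2 chiral); I cis, NO2 trans; I trans, NO2 cis; I trans, NO2 trans.
Of these, 2 lack any improper symmetry element and so occur as enantiomeric pairs, giving 6 + 2 = 8 stereoisomers in total.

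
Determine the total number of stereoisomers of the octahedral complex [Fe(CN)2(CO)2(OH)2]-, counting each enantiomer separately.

The distinct arrangements are (5 in all): CN trans, CO trans, OH trans; CN trans, CO cis, OH cis; CN cis, CO cis, OH trans; CN cis, CO cis, OH cis (chiral); CN cis, CO trans, OH cis.
One of these lacks any improper symmetry element and so occurs as an enantiomeric pair, giving 5 + 1 = 6 stereoisomers in total.

6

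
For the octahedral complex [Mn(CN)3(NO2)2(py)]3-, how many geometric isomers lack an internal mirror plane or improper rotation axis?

The six octahedral sites form three mutually perpendicular trans pairs.
Systematic placement gives 3 geometric isomers: CN mer, NO2 cis; CN mer, NO2 trans; CN fac, NO2 cis.
Each arrangement has an internal mirror plane or centre of symmetry, so none is chiral.

0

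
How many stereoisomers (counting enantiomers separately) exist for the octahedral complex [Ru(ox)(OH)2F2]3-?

4

Each ox is bidentate and must span two cis positions.
Working through the distinct placements yields 3 geometric isomers: OH cis, F trans; OH cis, F cis (chiral); OH trans, F cis.
One of these lacks any improper symmetry element and so occurs as an enantiomeric pair, giving 3 + 1 = 4 stereoisomers in total.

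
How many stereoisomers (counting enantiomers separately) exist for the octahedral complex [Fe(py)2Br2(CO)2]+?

6

In an octahedral complex each vertex has one trans partner and four cis neighbours.
Working through the distinct placements yields 5 geometric isomers: py trans, Br trans, CO trans; py cis, Br trans, CO cis; py trans, Br cis, CO cis; py cis, Br cis, CO cis (chiral); py cis, Br cis, CO trans.
One of these lacks any improper symmetry element and so occurs as an enantiomeric pair, giving 5 + 1 = 6 stereoisomers in total.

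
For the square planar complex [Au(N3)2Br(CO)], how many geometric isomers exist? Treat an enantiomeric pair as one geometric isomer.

2

There are 2 geometric isomers: N3 cis; N3 trans.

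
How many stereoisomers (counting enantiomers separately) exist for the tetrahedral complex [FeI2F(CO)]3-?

1

In a tetrahedral complex all four positions are equivalent and every pair of ligands is adjacent — there is no cis/trans distinction.
Only one geometric arrangement is possible.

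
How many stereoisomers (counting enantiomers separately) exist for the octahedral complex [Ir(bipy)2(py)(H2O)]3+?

3

Each bipy is bidentate and must span two cis positions.
Systematic placement gives 2 geometric isomers: py and H2O mutually cis (chiral); py and H2O mutually trans.
One of these lacks any improper symmetry element and so occurs as an enantiomeric pair, giving 2 + 1 = 3 stereoisomers in total.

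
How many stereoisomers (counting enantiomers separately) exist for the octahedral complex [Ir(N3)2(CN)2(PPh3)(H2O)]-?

8

An octahedron has six vertices in three trans pairs; every non-trans pair is cis.
Working through the distinct placements yields 6 geometric isomers: N3 cis, CN trans; N3 trans, CN trans; N3 cis, CN cis (3 arrangements, 2 chiral); N3 trans, CN cis.
Of these, 2 lack any improper symmetry element and so occur as enantiomeric pairs, giving 6 + 2 = 8 stereoisomers in total.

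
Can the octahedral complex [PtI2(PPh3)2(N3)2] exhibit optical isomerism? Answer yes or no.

An octahedron has six vertices in three trans pairs; every non-trans pair is cis.
The distinct arrangements are (5 in all): I trans, PPh3 trans, N3 trans; I trans, PPh3 cis, N3 cis; I cis, PPh3 trans, N3 cis; I cis, PPh3 cis, N3 cis (chiral); I cis, PPh3 cis, N3 trans.
One of these lacks any improper symmetry element and so occurs as an enantiomeric pair, giving 5 + 1 = 6 stereoisomers in total.

yes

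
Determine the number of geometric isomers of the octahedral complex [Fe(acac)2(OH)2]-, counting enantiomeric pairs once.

2

An octahedron has six vertices in three trans pairs; every non-trans pair is cis.
Each acac is bidentate and must span two cis positions.
Working through the distinct placements yields 2 geometric isomers: OH trans; OH cis (chiral).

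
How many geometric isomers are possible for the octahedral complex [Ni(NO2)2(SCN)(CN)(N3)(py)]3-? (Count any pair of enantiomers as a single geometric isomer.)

9

Systematic enumeration (placing each ligand type in turn and discarding arrangements equivalent by rotation or reflection) gives 9 geometric isomers.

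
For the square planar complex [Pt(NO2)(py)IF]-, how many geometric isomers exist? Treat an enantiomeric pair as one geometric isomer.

3

Systematic placement gives 3 geometric isomers: (F/NO2 trans, I/py trans); (F/py trans, I/NO2 trans); (F/I trans, NO2/py trans).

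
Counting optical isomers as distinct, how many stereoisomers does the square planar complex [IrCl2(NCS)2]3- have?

In a square planar complex each vertex has one trans partner and two cis neighbours.
Systematic placement gives 2 geometric isomers: Cl cis; Cl trans.
Each arrangement has an internal mirror plane or centre of symmetry, so none is chiral.

2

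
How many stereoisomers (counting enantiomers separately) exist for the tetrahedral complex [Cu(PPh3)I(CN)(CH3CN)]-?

2

In a tetrahedral complex all four positions are equivalent and every pair of ligands is adjacent — there is no cis/trans distinction.
Only one geometric arrangement is possible; it has no improper symmetry element, so it exists as a pair of enantiomers (2 stereoisomers).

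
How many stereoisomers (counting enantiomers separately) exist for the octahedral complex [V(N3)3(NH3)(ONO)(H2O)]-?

5

An octahedron has six vertices in three trans pairs; every non-trans pair is cis.
Systematic placement gives 4 geometric isomers: N3 mer (3 arrangements); N3 fac (chiral).
One of these lacks any improper symmetry element and so occurs as an enantiomeric pair, giving 4 + 1 = 5 stereoisomers in total.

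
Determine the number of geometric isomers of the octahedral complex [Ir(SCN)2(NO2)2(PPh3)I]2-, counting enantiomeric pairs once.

Systematic placement gives 6 geometric isomers: SCN trans, NO2 cis; SCN cis, NO2 cis (3 arrangements, 2 chiral); SCN trans, NO2 trans; SCN cis, NO2 trans.

6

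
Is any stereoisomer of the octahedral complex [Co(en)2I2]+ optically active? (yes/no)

Each en is bidentate and must span two cis positions.
The distinct arrangements are (2 in all): I trans; I cis (chiral).
One of these lacks any improper symmetry element and so occurs as an enantiomeric pair, giving 2 + 1 = 3 stereoisomers in total.

yes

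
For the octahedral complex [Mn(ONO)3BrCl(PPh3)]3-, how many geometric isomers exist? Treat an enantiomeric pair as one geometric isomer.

Systematic placement gives 4 geometric isomers: ONO mer (3 arrangements); ONO fac (chiral).

4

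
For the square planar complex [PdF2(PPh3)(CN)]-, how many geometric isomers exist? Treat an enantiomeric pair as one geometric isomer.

2

A square has two trans pairs of vertices; adjacent vertices are cis.
Working through the distinct placements yields 2 geometric isomers: F cis; F trans.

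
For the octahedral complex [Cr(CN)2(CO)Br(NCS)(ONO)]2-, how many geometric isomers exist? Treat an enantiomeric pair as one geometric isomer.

An octahedron has six vertices in three trans pairs; every non-trans pair is cis.
Placing the ligands in turn and identifying arrangements related by rotation or reflection leaves 9 distinct geometric isomers.

9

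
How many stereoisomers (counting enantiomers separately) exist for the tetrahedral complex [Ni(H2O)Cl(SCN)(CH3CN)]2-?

2

In a tetrahedral complex all four positions are equivalent and every pair of ligands is adjacent — there is no cis/trans distinction.
Only one geometric arrangement is possible; it has no improper symmetry element, so it exists as a pair of enantiomers (2 stereoisomers).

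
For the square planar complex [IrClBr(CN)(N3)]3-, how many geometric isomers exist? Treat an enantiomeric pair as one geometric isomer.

3

A square has two trans pairs of vertices; adjacent vertices are cis.
Systematic placement gives 3 geometric isomers: (Br/Cl trans, CN/N3 trans); (Br/N3 trans, CN/Cl trans); (Br/CN trans, Cl/N3 trans).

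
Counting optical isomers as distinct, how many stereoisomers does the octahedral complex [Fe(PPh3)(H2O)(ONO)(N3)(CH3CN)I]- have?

Placing the ligands in turn and identifying arrangements related by rotation or reflection leaves 15 distinct geometric isomers.
Of these, 15 lack any improper symmetry element and so occur as enantiomeric pairs, giving 15 + 15 = 30 stereoisomers in total.

30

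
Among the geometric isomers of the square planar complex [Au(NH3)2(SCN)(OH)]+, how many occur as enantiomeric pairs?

0

In a square planar complex each vertex has one trans partner and two cis neighbours.
Systematic placement gives 2 geometric isomers: NH3 cis; NH3 trans.
Each arrangement has an internal mirror plane or centre of symmetry, so none is chiral.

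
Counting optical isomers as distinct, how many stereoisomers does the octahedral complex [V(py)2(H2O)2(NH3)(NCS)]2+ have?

The six octahedral sites form three mutually perpendicular trans pairs.
Working through the distinct placements yields 6 geometric isomers: py trans, H2O trans; py cis, H2O trans; py trans, H2O cis; py cis, H2O cis (3 arrangements, 2 chiral).
Of these, 2 lack any improper symmetry element and so occur as enantiomeric pairs, giving 6 + 2 = 8 stereoisomers in total.

8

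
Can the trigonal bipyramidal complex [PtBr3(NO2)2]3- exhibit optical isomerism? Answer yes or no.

no

There are 3 geometric isomers: NO2 both equatorial; NO2 one axial, one equatorial; NO2 both axial.
Each arrangement has an internal mirror plane or centre of symmetry, so none is chiral.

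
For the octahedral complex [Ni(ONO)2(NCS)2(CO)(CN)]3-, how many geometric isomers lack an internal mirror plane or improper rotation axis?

2

An octahedron has six vertices in three trans pairs; every non-trans pair is cis.
Working through the distinct placements yields 6 geometric isomers: ONO trans, NCS trans; ONO cis, NCS cis (3 arrangements, 2 chiral); ONO trans, NCS cis; ONO cis, NCS trans.
Of these, 2 lack any improper symmetry element and so occur as enantiomeric pairs, giving 6 + 2 = 8 stereoisomers in total.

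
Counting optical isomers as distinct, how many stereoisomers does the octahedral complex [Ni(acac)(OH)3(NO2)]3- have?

2

In an octahedral complex each vertex has one trans partner and four cis neighbours.
Each acac is bidentate and must span two cis positions.
Working through the distinct placements yields 2 geometric isomers: OH fac; OH mer.
Each arrangement has an internal mirror plane or centre of symmetry, so none is chiral.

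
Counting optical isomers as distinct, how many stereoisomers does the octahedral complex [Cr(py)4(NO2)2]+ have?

2

The six octahedral sites form three mutually perpendicular trans pairs.
There are 2 geometric isomers: NO2 trans; NO2 cis.
Each arrangement has an internal mirror plane or centre of symmetry, so none is chiral.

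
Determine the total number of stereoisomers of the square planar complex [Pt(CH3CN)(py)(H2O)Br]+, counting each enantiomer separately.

In a square planar complex each vertex has one trans partner and two cis neighbours.
There are 3 geometric isomers: (Br/H2O trans, CH3CN/py trans); (Br/py trans, CH3CN/H2O trans); (Br/CH3CN trans, H2O/py trans).
Each arrangement has an internal mirror plane or centre of symmetry, so none is chiral.

3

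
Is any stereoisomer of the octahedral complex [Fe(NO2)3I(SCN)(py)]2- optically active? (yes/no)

yes

An octahedron has six vertices in three trans pairs; every non-trans pair is cis.
The distinct arrangements are (4 in all): NO2 mer (3 arrangements); NO2 fac (chiral).
One of these lacks any improper symmetry element and so occurs as an enantiomeric pair, giving 4 + 1 = 5 stereoisomers in total.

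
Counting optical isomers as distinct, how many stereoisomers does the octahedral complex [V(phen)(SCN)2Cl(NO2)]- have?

6

Each phen is bidentate and must span two cis positions.
The distinct arrangements are (4 in all): SCN cis (3 arrangements, 2 chiral); SCN trans.
Of these, 2 lack any improper symmetry element and so occur as enantiomeric pairs, giving 4 + 2 = 6 stereoisomers in total.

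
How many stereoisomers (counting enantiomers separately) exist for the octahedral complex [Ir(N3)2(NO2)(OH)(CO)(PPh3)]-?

15

In an octahedral complex each vertex has one trans partner and four cis neighbours.
Systematic enumeration (placing each ligand type in turn and discarding arrangements equivalent by rotation or reflection) gives 9 geometric isomers.
Of these, 6 lack any improper symmetry element and so occur as enantiomeric pairs, giving 9 + 6 = 15 stereoisomers in total.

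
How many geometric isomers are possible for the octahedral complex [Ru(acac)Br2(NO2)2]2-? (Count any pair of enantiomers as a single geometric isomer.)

3

In an octahedral complex each vertex has one trans partner and four cis neighbours.
Each acac is bidentate and must span two cis positions.
Systematic placement gives 3 geometric isomers: Br trans, NO2 cis; Br cis, NO2 cis (chiral); Br cis, NO2 trans.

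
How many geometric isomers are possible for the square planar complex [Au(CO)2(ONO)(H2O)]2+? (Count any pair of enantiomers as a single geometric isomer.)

A square has two trans pairs of vertices; adjacent vertices are cis.
Working through the distinct placements yields 2 geometric isomers: CO cis; CO trans.

2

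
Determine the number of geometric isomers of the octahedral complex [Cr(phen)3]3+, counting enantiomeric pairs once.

An octahedron has six vertices in three trans pairs; every non-trans pair is cis.
Each phen is bidentate and must span two cis positions.
Only one geometric arrangement is possible; it has no improper symmetry element, so it exists as a pair of enantiomers (2 stereoisomers).

1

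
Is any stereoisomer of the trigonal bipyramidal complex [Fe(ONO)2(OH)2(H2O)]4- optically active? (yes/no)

A trigonal bipyramid has two axial and three equatorial sites, which are chemically inequivalent.
Placing the ligands in turn and identifying arrangements related by rotation or reflection leaves 5 distinct geometric isomers.
One of these lacks any improper symmetry element and so occurs as an enantiomeric pair, giving 5 + 1 = 6 stereoisomers in total.

yes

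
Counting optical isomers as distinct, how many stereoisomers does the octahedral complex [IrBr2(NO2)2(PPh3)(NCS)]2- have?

An octahedron has six vertices in three trans pairs; every non-trans pair is cis.
Working through the distinct placements yields 6 geometric isomers: Br trans, NO2 cis; Br trans, NO2 trans; Br cis, NO2 cis (3 arrangements, 2 chiral); Br cis, NO2 trans.
Of these, 2 lack any improper symmetry element and so occur as enantiomeric pairs, giving 6 + 2 = 8 stereoisomers in total.

8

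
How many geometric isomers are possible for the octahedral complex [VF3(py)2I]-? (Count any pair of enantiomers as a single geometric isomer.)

3

The six octahedral sites form three mutually perpendicular trans pairs.
Systematic placement gives 3 geometric isomers: F mer, py trans; F mer, py cis; F fac, py cis.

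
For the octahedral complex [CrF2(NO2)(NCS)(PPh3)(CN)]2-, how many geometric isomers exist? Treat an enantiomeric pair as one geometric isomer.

An octahedron has six vertices in three trans pairs; every non-trans pair is cis.
Exhaustive case analysis gives 9 geometric isomers.

9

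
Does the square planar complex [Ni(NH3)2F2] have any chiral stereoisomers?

no

A square has two trans pairs of vertices; adjacent vertices are cis.
The distinct arrangements are (2 in all): NH3 cis; NH3 trans.
Each arrangement has an internal mirror plane or centre of symmetry, so none is chiral.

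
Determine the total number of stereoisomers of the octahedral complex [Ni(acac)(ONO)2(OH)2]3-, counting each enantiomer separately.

4

The six octahedral sites form three mutually perpendicular trans pairs.
Each acac is bidentate and must span two cis positions.
Working through the distinct placements yields 3 geometric isomers: ONO cis, OH trans; ONO cis, OH cis (chiral); ONO trans, OH cis.
One of these lacks any improper symmetry element and so occurs as an enantiomeric pair, giving 3 + 1 = 4 stereoisomers in total.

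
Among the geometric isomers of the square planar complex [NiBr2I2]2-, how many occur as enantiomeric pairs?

0

In a square planar complex each vertex has one trans partner and two cis neighbours.
Systematic placement gives 2 geometric isomers: Br cis; Br trans.
Each arrangement has an internal mirror plane or centre of symmetry, so none is chiral.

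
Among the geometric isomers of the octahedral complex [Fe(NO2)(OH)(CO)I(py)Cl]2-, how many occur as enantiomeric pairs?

15

Systematic enumeration (placing each ligand type in turn and discarding arrangements equivalent by rotation or reflection) gives 15 geometric isomers.
Of these, 15 lack any improper symmetry element and so occur as enantiomeric pairs, giving 15 + 15 = 30 stereoisomers in total.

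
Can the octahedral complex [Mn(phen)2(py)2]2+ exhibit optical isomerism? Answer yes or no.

yes

The six octahedral sites form three mutually perpendicular trans pairs.
Each phen is bidentate and must span two cis positions.
Working through the distinct placements yields 2 geometric isomers: py trans; py cis (chiral).
One of these lacks any improper symmetry element and so occurs as an enantiomeric pair, giving 2 + 1 = 3 stereoisomers in total.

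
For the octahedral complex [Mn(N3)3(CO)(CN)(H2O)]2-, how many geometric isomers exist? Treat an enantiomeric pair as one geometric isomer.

4

In an octahedral complex each vertex has one trans partner and four cis neighbours.
Systematic placement gives 4 geometric isomers: N3 mer (3 arrangements); N3 fac (chiral).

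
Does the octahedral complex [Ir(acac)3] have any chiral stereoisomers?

An octahedron has six vertices in three trans pairs; every non-trans pair is cis.
Each acac is bidentate and must span two cis positions.
Only one geometric arrangement is possible; it has no improper symmetry element, so it exists as a pair of enantiomers (2 stereoisomers).

yes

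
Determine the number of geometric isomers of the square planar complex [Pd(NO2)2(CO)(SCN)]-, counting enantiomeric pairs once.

2

A square has two trans pairs of vertices; adjacent vertices are cis.
Systematic placement gives 2 geometric isomers: NO2 cis; NO2 trans.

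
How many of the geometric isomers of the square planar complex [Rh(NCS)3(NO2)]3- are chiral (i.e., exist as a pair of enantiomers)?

0

A square has two trans pairs of vertices; adjacent vertices are cis.
Only one geometric arrangement is possible.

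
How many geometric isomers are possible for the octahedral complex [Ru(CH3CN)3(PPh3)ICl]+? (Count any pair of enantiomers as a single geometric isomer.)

In an octahedral complex each vertex has one trans partner and four cis neighbours.
Systematic placement gives 4 geometric isomers: CH3CN mer (3 arrangements); CH3CN fac (chiral).

4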